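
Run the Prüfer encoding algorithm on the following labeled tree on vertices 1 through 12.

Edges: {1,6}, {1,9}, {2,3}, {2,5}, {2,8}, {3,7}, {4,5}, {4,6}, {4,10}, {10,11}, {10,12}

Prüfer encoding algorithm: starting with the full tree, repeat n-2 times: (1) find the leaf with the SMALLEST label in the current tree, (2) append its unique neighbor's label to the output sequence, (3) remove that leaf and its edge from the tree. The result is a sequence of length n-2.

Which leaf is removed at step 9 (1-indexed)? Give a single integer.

Step 1: current leaves = {7,8,9,11,12}. Remove leaf 7 (neighbor: 3).
Step 2: current leaves = {3,8,9,11,12}. Remove leaf 3 (neighbor: 2).
Step 3: current leaves = {8,9,11,12}. Remove leaf 8 (neighbor: 2).
Step 4: current leaves = {2,9,11,12}. Remove leaf 2 (neighbor: 5).
Step 5: current leaves = {5,9,11,12}. Remove leaf 5 (neighbor: 4).
Step 6: current leaves = {9,11,12}. Remove leaf 9 (neighbor: 1).
Step 7: current leaves = {1,11,12}. Remove leaf 1 (neighbor: 6).
Step 8: current leaves = {6,11,12}. Remove leaf 6 (neighbor: 4).
Step 9: current leaves = {4,11,12}. Remove leaf 4 (neighbor: 10).

Answer: 4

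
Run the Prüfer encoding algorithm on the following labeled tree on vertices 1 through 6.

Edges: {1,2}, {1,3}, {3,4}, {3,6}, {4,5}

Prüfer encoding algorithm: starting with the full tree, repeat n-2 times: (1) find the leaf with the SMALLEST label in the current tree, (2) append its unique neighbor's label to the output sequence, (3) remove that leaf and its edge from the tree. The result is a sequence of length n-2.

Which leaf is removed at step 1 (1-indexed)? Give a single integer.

Answer: 2

Derivation:
Step 1: current leaves = {2,5,6}. Remove leaf 2 (neighbor: 1).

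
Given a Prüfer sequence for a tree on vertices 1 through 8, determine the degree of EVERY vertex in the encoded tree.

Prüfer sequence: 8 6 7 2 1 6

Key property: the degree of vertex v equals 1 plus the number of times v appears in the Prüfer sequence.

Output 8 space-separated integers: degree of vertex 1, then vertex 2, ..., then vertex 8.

p_1 = 8: count[8] becomes 1
p_2 = 6: count[6] becomes 1
p_3 = 7: count[7] becomes 1
p_4 = 2: count[2] becomes 1
p_5 = 1: count[1] becomes 1
p_6 = 6: count[6] becomes 2
Degrees (1 + count): deg[1]=1+1=2, deg[2]=1+1=2, deg[3]=1+0=1, deg[4]=1+0=1, deg[5]=1+0=1, deg[6]=1+2=3, deg[7]=1+1=2, deg[8]=1+1=2

Answer: 2 2 1 1 1 3 2 2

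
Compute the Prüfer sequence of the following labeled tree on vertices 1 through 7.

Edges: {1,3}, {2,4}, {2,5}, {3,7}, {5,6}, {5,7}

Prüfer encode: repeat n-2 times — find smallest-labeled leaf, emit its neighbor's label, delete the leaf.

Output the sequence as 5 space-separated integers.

Step 1: leaves = {1,4,6}. Remove smallest leaf 1, emit neighbor 3.
Step 2: leaves = {3,4,6}. Remove smallest leaf 3, emit neighbor 7.
Step 3: leaves = {4,6,7}. Remove smallest leaf 4, emit neighbor 2.
Step 4: leaves = {2,6,7}. Remove smallest leaf 2, emit neighbor 5.
Step 5: leaves = {6,7}. Remove smallest leaf 6, emit neighbor 5.
Done: 2 vertices remain (5, 7). Sequence = [3 7 2 5 5]

Answer: 3 7 2 5 5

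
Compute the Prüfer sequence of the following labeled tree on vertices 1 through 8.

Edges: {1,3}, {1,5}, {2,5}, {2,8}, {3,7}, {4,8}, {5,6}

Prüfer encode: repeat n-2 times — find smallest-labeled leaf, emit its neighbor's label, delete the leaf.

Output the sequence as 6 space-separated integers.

Step 1: leaves = {4,6,7}. Remove smallest leaf 4, emit neighbor 8.
Step 2: leaves = {6,7,8}. Remove smallest leaf 6, emit neighbor 5.
Step 3: leaves = {7,8}. Remove smallest leaf 7, emit neighbor 3.
Step 4: leaves = {3,8}. Remove smallest leaf 3, emit neighbor 1.
Step 5: leaves = {1,8}. Remove smallest leaf 1, emit neighbor 5.
Step 6: leaves = {5,8}. Remove smallest leaf 5, emit neighbor 2.
Done: 2 vertices remain (2, 8). Sequence = [8 5 3 1 5 2]

Answer: 8 5 3 1 5 2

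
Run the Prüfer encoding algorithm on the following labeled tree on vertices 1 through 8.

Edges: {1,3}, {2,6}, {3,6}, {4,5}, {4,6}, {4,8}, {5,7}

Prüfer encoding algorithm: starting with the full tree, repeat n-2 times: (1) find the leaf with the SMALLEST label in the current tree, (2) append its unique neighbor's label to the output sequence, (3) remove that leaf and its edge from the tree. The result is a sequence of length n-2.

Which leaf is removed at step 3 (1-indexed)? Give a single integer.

Step 1: current leaves = {1,2,7,8}. Remove leaf 1 (neighbor: 3).
Step 2: current leaves = {2,3,7,8}. Remove leaf 2 (neighbor: 6).
Step 3: current leaves = {3,7,8}. Remove leaf 3 (neighbor: 6).

Answer: 3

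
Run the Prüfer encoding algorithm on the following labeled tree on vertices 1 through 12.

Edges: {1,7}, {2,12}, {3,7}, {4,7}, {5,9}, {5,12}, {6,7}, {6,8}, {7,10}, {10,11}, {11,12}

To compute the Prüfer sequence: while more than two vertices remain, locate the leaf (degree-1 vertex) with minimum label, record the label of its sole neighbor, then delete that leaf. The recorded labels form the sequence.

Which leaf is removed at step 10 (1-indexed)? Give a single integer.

Step 1: current leaves = {1,2,3,4,8,9}. Remove leaf 1 (neighbor: 7).
Step 2: current leaves = {2,3,4,8,9}. Remove leaf 2 (neighbor: 12).
Step 3: current leaves = {3,4,8,9}. Remove leaf 3 (neighbor: 7).
Step 4: current leaves = {4,8,9}. Remove leaf 4 (neighbor: 7).
Step 5: current leaves = {8,9}. Remove leaf 8 (neighbor: 6).
Step 6: current leaves = {6,9}. Remove leaf 6 (neighbor: 7).
Step 7: current leaves = {7,9}. Remove leaf 7 (neighbor: 10).
Step 8: current leaves = {9,10}. Remove leaf 9 (neighbor: 5).
Step 9: current leaves = {5,10}. Remove leaf 5 (neighbor: 12).
Step 10: current leaves = {10,12}. Remove leaf 10 (neighbor: 11).

Answer: 10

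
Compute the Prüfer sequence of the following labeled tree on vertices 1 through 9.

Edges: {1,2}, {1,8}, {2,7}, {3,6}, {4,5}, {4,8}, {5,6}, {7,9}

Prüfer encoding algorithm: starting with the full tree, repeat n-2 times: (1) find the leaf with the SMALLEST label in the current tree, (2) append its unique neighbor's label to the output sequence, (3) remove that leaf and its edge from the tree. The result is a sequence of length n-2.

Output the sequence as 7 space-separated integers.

Step 1: leaves = {3,9}. Remove smallest leaf 3, emit neighbor 6.
Step 2: leaves = {6,9}. Remove smallest leaf 6, emit neighbor 5.
Step 3: leaves = {5,9}. Remove smallest leaf 5, emit neighbor 4.
Step 4: leaves = {4,9}. Remove smallest leaf 4, emit neighbor 8.
Step 5: leaves = {8,9}. Remove smallest leaf 8, emit neighbor 1.
Step 6: leaves = {1,9}. Remove smallest leaf 1, emit neighbor 2.
Step 7: leaves = {2,9}. Remove smallest leaf 2, emit neighbor 7.
Done: 2 vertices remain (7, 9). Sequence = [6 5 4 8 1 2 7]

Answer: 6 5 4 8 1 2 7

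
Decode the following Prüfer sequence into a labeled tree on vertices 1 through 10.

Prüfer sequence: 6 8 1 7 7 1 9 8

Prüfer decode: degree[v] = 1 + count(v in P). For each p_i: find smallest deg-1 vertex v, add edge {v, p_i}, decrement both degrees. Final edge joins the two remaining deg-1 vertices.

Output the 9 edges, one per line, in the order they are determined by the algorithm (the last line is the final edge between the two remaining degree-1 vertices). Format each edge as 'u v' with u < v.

Initial degrees: {1:3, 2:1, 3:1, 4:1, 5:1, 6:2, 7:3, 8:3, 9:2, 10:1}
Step 1: smallest deg-1 vertex = 2, p_1 = 6. Add edge {2,6}. Now deg[2]=0, deg[6]=1.
Step 2: smallest deg-1 vertex = 3, p_2 = 8. Add edge {3,8}. Now deg[3]=0, deg[8]=2.
Step 3: smallest deg-1 vertex = 4, p_3 = 1. Add edge {1,4}. Now deg[4]=0, deg[1]=2.
Step 4: smallest deg-1 vertex = 5, p_4 = 7. Add edge {5,7}. Now deg[5]=0, deg[7]=2.
Step 5: smallest deg-1 vertex = 6, p_5 = 7. Add edge {6,7}. Now deg[6]=0, deg[7]=1.
Step 6: smallest deg-1 vertex = 7, p_6 = 1. Add edge {1,7}. Now deg[7]=0, deg[1]=1.
Step 7: smallest deg-1 vertex = 1, p_7 = 9. Add edge {1,9}. Now deg[1]=0, deg[9]=1.
Step 8: smallest deg-1 vertex = 9, p_8 = 8. Add edge {8,9}. Now deg[9]=0, deg[8]=1.
Final: two remaining deg-1 vertices are 8, 10. Add edge {8,10}.

Answer: 2 6
3 8
1 4
5 7
6 7
1 7
1 9
8 9
8 10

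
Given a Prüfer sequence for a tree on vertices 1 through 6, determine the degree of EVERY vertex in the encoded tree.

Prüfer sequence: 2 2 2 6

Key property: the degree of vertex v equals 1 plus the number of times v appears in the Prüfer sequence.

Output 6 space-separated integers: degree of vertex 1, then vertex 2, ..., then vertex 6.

p_1 = 2: count[2] becomes 1
p_2 = 2: count[2] becomes 2
p_3 = 2: count[2] becomes 3
p_4 = 6: count[6] becomes 1
Degrees (1 + count): deg[1]=1+0=1, deg[2]=1+3=4, deg[3]=1+0=1, deg[4]=1+0=1, deg[5]=1+0=1, deg[6]=1+1=2

Answer: 1 4 1 1 1 2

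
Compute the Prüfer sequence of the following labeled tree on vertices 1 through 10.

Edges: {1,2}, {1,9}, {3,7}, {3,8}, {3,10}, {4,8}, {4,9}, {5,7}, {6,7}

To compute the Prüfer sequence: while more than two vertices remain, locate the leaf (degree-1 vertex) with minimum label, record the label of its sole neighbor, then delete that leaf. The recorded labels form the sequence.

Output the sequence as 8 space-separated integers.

Step 1: leaves = {2,5,6,10}. Remove smallest leaf 2, emit neighbor 1.
Step 2: leaves = {1,5,6,10}. Remove smallest leaf 1, emit neighbor 9.
Step 3: leaves = {5,6,9,10}. Remove smallest leaf 5, emit neighbor 7.
Step 4: leaves = {6,9,10}. Remove smallest leaf 6, emit neighbor 7.
Step 5: leaves = {7,9,10}. Remove smallest leaf 7, emit neighbor 3.
Step 6: leaves = {9,10}. Remove smallest leaf 9, emit neighbor 4.
Step 7: leaves = {4,10}. Remove smallest leaf 4, emit neighbor 8.
Step 8: leaves = {8,10}. Remove smallest leaf 8, emit neighbor 3.
Done: 2 vertices remain (3, 10). Sequence = [1 9 7 7 3 4 8 3]

Answer: 1 9 7 7 3 4 8 3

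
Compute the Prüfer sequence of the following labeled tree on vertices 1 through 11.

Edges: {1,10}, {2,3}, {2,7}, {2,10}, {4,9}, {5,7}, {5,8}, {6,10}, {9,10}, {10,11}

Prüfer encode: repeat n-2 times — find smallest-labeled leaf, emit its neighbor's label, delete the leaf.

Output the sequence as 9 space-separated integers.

Step 1: leaves = {1,3,4,6,8,11}. Remove smallest leaf 1, emit neighbor 10.
Step 2: leaves = {3,4,6,8,11}. Remove smallest leaf 3, emit neighbor 2.
Step 3: leaves = {4,6,8,11}. Remove smallest leaf 4, emit neighbor 9.
Step 4: leaves = {6,8,9,11}. Remove smallest leaf 6, emit neighbor 10.
Step 5: leaves = {8,9,11}. Remove smallest leaf 8, emit neighbor 5.
Step 6: leaves = {5,9,11}. Remove smallest leaf 5, emit neighbor 7.
Step 7: leaves = {7,9,11}. Remove smallest leaf 7, emit neighbor 2.
Step 8: leaves = {2,9,11}. Remove smallest leaf 2, emit neighbor 10.
Step 9: leaves = {9,11}. Remove smallest leaf 9, emit neighbor 10.
Done: 2 vertices remain (10, 11). Sequence = [10 2 9 10 5 7 2 10 10]

Answer: 10 2 9 10 5 7 2 10 10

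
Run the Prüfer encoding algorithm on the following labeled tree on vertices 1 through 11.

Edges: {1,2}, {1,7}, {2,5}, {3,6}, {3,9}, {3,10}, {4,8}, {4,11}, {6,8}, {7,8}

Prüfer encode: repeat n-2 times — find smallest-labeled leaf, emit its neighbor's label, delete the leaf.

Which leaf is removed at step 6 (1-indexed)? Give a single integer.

Step 1: current leaves = {5,9,10,11}. Remove leaf 5 (neighbor: 2).
Step 2: current leaves = {2,9,10,11}. Remove leaf 2 (neighbor: 1).
Step 3: current leaves = {1,9,10,11}. Remove leaf 1 (neighbor: 7).
Step 4: current leaves = {7,9,10,11}. Remove leaf 7 (neighbor: 8).
Step 5: current leaves = {9,10,11}. Remove leaf 9 (neighbor: 3).
Step 6: current leaves = {10,11}. Remove leaf 10 (neighbor: 3).

Answer: 10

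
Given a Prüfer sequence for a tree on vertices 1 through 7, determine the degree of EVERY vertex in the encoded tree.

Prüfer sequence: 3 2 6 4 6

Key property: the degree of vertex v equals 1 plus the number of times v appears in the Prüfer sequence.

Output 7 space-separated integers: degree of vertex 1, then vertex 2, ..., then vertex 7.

p_1 = 3: count[3] becomes 1
p_2 = 2: count[2] becomes 1
p_3 = 6: count[6] becomes 1
p_4 = 4: count[4] becomes 1
p_5 = 6: count[6] becomes 2
Degrees (1 + count): deg[1]=1+0=1, deg[2]=1+1=2, deg[3]=1+1=2, deg[4]=1+1=2, deg[5]=1+0=1, deg[6]=1+2=3, deg[7]=1+0=1

Answer: 1 2 2 2 1 3 1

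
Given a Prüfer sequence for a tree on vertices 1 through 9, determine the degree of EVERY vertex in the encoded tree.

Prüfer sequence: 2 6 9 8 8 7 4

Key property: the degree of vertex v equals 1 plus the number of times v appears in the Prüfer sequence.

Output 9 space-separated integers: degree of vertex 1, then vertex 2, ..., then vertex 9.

Answer: 1 2 1 2 1 2 2 3 2

Derivation:
p_1 = 2: count[2] becomes 1
p_2 = 6: count[6] becomes 1
p_3 = 9: count[9] becomes 1
p_4 = 8: count[8] becomes 1
p_5 = 8: count[8] becomes 2
p_6 = 7: count[7] becomes 1
p_7 = 4: count[4] becomes 1
Degrees (1 + count): deg[1]=1+0=1, deg[2]=1+1=2, deg[3]=1+0=1, deg[4]=1+1=2, deg[5]=1+0=1, deg[6]=1+1=2, deg[7]=1+1=2, deg[8]=1+2=3, deg[9]=1+1=2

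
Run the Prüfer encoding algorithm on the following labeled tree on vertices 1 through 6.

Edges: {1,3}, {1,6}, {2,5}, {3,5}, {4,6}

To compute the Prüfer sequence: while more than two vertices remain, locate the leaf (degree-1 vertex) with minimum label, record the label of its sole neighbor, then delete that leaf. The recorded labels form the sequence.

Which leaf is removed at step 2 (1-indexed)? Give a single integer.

Answer: 4

Derivation:
Step 1: current leaves = {2,4}. Remove leaf 2 (neighbor: 5).
Step 2: current leaves = {4,5}. Remove leaf 4 (neighbor: 6).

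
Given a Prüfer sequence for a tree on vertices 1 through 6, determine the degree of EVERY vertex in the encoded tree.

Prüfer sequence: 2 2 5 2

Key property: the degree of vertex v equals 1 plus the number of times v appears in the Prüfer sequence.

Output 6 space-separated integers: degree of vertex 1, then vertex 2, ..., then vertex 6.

Answer: 1 4 1 1 2 1

Derivation:
p_1 = 2: count[2] becomes 1
p_2 = 2: count[2] becomes 2
p_3 = 5: count[5] becomes 1
p_4 = 2: count[2] becomes 3
Degrees (1 + count): deg[1]=1+0=1, deg[2]=1+3=4, deg[3]=1+0=1, deg[4]=1+0=1, deg[5]=1+1=2, deg[6]=1+0=1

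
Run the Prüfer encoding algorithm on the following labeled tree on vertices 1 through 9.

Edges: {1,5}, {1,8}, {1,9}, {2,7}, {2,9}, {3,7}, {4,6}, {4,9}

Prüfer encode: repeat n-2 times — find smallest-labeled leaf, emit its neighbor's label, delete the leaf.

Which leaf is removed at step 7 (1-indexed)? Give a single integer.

Step 1: current leaves = {3,5,6,8}. Remove leaf 3 (neighbor: 7).
Step 2: current leaves = {5,6,7,8}. Remove leaf 5 (neighbor: 1).
Step 3: current leaves = {6,7,8}. Remove leaf 6 (neighbor: 4).
Step 4: current leaves = {4,7,8}. Remove leaf 4 (neighbor: 9).
Step 5: current leaves = {7,8}. Remove leaf 7 (neighbor: 2).
Step 6: current leaves = {2,8}. Remove leaf 2 (neighbor: 9).
Step 7: current leaves = {8,9}. Remove leaf 8 (neighbor: 1).

Answer: 8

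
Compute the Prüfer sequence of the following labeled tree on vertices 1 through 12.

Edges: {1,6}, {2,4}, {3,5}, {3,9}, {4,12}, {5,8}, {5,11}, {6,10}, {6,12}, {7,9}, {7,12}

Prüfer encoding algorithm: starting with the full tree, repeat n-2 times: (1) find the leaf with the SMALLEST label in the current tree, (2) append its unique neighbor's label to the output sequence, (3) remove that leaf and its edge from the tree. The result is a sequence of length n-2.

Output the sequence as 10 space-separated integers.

Answer: 6 4 12 5 6 12 5 3 9 7

Derivation:
Step 1: leaves = {1,2,8,10,11}. Remove smallest leaf 1, emit neighbor 6.
Step 2: leaves = {2,8,10,11}. Remove smallest leaf 2, emit neighbor 4.
Step 3: leaves = {4,8,10,11}. Remove smallest leaf 4, emit neighbor 12.
Step 4: leaves = {8,10,11}. Remove smallest leaf 8, emit neighbor 5.
Step 5: leaves = {10,11}. Remove smallest leaf 10, emit neighbor 6.
Step 6: leaves = {6,11}. Remove smallest leaf 6, emit neighbor 12.
Step 7: leaves = {11,12}. Remove smallest leaf 11, emit neighbor 5.
Step 8: leaves = {5,12}. Remove smallest leaf 5, emit neighbor 3.
Step 9: leaves = {3,12}. Remove smallest leaf 3, emit neighbor 9.
Step 10: leaves = {9,12}. Remove smallest leaf 9, emit neighbor 7.
Done: 2 vertices remain (7, 12). Sequence = [6 4 12 5 6 12 5 3 9 7]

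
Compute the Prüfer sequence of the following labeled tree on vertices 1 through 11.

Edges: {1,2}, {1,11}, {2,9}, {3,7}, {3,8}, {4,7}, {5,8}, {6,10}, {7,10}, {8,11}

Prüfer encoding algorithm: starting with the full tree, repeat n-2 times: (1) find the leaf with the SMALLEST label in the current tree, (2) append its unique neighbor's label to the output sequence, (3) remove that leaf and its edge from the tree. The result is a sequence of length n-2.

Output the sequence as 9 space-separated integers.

Answer: 7 8 10 2 1 11 7 3 8

Derivation:
Step 1: leaves = {4,5,6,9}. Remove smallest leaf 4, emit neighbor 7.
Step 2: leaves = {5,6,9}. Remove smallest leaf 5, emit neighbor 8.
Step 3: leaves = {6,9}. Remove smallest leaf 6, emit neighbor 10.
Step 4: leaves = {9,10}. Remove smallest leaf 9, emit neighbor 2.
Step 5: leaves = {2,10}. Remove smallest leaf 2, emit neighbor 1.
Step 6: leaves = {1,10}. Remove smallest leaf 1, emit neighbor 11.
Step 7: leaves = {10,11}. Remove smallest leaf 10, emit neighbor 7.
Step 8: leaves = {7,11}. Remove smallest leaf 7, emit neighbor 3.
Step 9: leaves = {3,11}. Remove smallest leaf 3, emit neighbor 8.
Done: 2 vertices remain (8, 11). Sequence = [7 8 10 2 1 11 7 3 8]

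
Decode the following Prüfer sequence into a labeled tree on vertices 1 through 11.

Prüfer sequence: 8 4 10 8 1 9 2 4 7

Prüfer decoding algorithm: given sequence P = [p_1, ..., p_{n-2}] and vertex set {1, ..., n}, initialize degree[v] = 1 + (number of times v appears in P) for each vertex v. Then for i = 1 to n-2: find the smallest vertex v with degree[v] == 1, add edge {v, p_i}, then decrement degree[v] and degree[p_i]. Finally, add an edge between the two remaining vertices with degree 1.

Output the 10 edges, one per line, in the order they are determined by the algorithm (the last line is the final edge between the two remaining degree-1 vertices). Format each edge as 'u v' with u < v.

Answer: 3 8
4 5
6 10
8 10
1 8
1 9
2 9
2 4
4 7
7 11

Derivation:
Initial degrees: {1:2, 2:2, 3:1, 4:3, 5:1, 6:1, 7:2, 8:3, 9:2, 10:2, 11:1}
Step 1: smallest deg-1 vertex = 3, p_1 = 8. Add edge {3,8}. Now deg[3]=0, deg[8]=2.
Step 2: smallest deg-1 vertex = 5, p_2 = 4. Add edge {4,5}. Now deg[5]=0, deg[4]=2.
Step 3: smallest deg-1 vertex = 6, p_3 = 10. Add edge {6,10}. Now deg[6]=0, deg[10]=1.
Step 4: smallest deg-1 vertex = 10, p_4 = 8. Add edge {8,10}. Now deg[10]=0, deg[8]=1.
Step 5: smallest deg-1 vertex = 8, p_5 = 1. Add edge {1,8}. Now deg[8]=0, deg[1]=1.
Step 6: smallest deg-1 vertex = 1, p_6 = 9. Add edge {1,9}. Now deg[1]=0, deg[9]=1.
Step 7: smallest deg-1 vertex = 9, p_7 = 2. Add edge {2,9}. Now deg[9]=0, deg[2]=1.
Step 8: smallest deg-1 vertex = 2, p_8 = 4. Add edge {2,4}. Now deg[2]=0, deg[4]=1.
Step 9: smallest deg-1 vertex = 4, p_9 = 7. Add edge {4,7}. Now deg[4]=0, deg[7]=1.
Final: two remaining deg-1 vertices are 7, 11. Add edge {7,11}.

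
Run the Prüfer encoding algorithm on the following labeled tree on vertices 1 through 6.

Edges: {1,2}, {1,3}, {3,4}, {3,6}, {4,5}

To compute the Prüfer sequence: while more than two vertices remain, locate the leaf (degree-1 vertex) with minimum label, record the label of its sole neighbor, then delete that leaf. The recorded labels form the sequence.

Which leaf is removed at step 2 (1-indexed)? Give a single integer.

Answer: 1

Derivation:
Step 1: current leaves = {2,5,6}. Remove leaf 2 (neighbor: 1).
Step 2: current leaves = {1,5,6}. Remove leaf 1 (neighbor: 3).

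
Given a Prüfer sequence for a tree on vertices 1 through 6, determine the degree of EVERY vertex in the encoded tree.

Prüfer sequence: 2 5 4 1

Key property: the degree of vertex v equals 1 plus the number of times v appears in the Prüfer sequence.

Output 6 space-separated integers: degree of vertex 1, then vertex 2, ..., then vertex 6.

Answer: 2 2 1 2 2 1

Derivation:
p_1 = 2: count[2] becomes 1
p_2 = 5: count[5] becomes 1
p_3 = 4: count[4] becomes 1
p_4 = 1: count[1] becomes 1
Degrees (1 + count): deg[1]=1+1=2, deg[2]=1+1=2, deg[3]=1+0=1, deg[4]=1+1=2, deg[5]=1+1=2, deg[6]=1+0=1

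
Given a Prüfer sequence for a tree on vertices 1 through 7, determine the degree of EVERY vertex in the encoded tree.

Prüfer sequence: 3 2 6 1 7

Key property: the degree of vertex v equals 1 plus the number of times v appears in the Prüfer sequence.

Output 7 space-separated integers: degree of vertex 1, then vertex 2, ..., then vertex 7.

Answer: 2 2 2 1 1 2 2

Derivation:
p_1 = 3: count[3] becomes 1
p_2 = 2: count[2] becomes 1
p_3 = 6: count[6] becomes 1
p_4 = 1: count[1] becomes 1
p_5 = 7: count[7] becomes 1
Degrees (1 + count): deg[1]=1+1=2, deg[2]=1+1=2, deg[3]=1+1=2, deg[4]=1+0=1, deg[5]=1+0=1, deg[6]=1+1=2, deg[7]=1+1=2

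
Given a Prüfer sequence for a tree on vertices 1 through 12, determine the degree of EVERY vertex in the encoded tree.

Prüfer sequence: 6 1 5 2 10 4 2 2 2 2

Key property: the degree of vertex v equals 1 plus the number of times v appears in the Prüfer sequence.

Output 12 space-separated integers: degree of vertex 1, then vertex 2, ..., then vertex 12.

p_1 = 6: count[6] becomes 1
p_2 = 1: count[1] becomes 1
p_3 = 5: count[5] becomes 1
p_4 = 2: count[2] becomes 1
p_5 = 10: count[10] becomes 1
p_6 = 4: count[4] becomes 1
p_7 = 2: count[2] becomes 2
p_8 = 2: count[2] becomes 3
p_9 = 2: count[2] becomes 4
p_10 = 2: count[2] becomes 5
Degrees (1 + count): deg[1]=1+1=2, deg[2]=1+5=6, deg[3]=1+0=1, deg[4]=1+1=2, deg[5]=1+1=2, deg[6]=1+1=2, deg[7]=1+0=1, deg[8]=1+0=1, deg[9]=1+0=1, deg[10]=1+1=2, deg[11]=1+0=1, deg[12]=1+0=1

Answer: 2 6 1 2 2 2 1 1 1 2 1 1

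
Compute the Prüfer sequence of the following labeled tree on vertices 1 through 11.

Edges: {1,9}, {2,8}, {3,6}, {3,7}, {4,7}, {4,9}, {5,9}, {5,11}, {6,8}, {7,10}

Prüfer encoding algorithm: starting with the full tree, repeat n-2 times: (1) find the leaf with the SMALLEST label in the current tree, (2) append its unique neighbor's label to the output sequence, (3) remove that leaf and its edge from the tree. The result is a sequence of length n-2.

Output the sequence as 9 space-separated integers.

Answer: 9 8 6 3 7 7 4 9 5

Derivation:
Step 1: leaves = {1,2,10,11}. Remove smallest leaf 1, emit neighbor 9.
Step 2: leaves = {2,10,11}. Remove smallest leaf 2, emit neighbor 8.
Step 3: leaves = {8,10,11}. Remove smallest leaf 8, emit neighbor 6.
Step 4: leaves = {6,10,11}. Remove smallest leaf 6, emit neighbor 3.
Step 5: leaves = {3,10,11}. Remove smallest leaf 3, emit neighbor 7.
Step 6: leaves = {10,11}. Remove smallest leaf 10, emit neighbor 7.
Step 7: leaves = {7,11}. Remove smallest leaf 7, emit neighbor 4.
Step 8: leaves = {4,11}. Remove smallest leaf 4, emit neighbor 9.
Step 9: leaves = {9,11}. Remove smallest leaf 9, emit neighbor 5.
Done: 2 vertices remain (5, 11). Sequence = [9 8 6 3 7 7 4 9 5]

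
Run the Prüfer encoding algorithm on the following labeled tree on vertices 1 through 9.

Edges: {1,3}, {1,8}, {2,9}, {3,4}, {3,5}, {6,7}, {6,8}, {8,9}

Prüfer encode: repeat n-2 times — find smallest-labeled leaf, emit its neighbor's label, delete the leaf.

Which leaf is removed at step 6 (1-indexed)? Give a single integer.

Answer: 7

Derivation:
Step 1: current leaves = {2,4,5,7}. Remove leaf 2 (neighbor: 9).
Step 2: current leaves = {4,5,7,9}. Remove leaf 4 (neighbor: 3).
Step 3: current leaves = {5,7,9}. Remove leaf 5 (neighbor: 3).
Step 4: current leaves = {3,7,9}. Remove leaf 3 (neighbor: 1).
Step 5: current leaves = {1,7,9}. Remove leaf 1 (neighbor: 8).
Step 6: current leaves = {7,9}. Remove leaf 7 (neighbor: 6).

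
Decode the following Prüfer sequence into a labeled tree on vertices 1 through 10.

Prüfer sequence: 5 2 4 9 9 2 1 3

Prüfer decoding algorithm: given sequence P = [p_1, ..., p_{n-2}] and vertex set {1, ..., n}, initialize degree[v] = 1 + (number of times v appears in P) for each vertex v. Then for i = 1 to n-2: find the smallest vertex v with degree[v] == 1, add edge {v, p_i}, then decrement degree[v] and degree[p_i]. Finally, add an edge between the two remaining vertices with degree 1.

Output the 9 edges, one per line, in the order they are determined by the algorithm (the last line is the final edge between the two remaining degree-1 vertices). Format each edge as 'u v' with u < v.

Initial degrees: {1:2, 2:3, 3:2, 4:2, 5:2, 6:1, 7:1, 8:1, 9:3, 10:1}
Step 1: smallest deg-1 vertex = 6, p_1 = 5. Add edge {5,6}. Now deg[6]=0, deg[5]=1.
Step 2: smallest deg-1 vertex = 5, p_2 = 2. Add edge {2,5}. Now deg[5]=0, deg[2]=2.
Step 3: smallest deg-1 vertex = 7, p_3 = 4. Add edge {4,7}. Now deg[7]=0, deg[4]=1.
Step 4: smallest deg-1 vertex = 4, p_4 = 9. Add edge {4,9}. Now deg[4]=0, deg[9]=2.
Step 5: smallest deg-1 vertex = 8, p_5 = 9. Add edge {8,9}. Now deg[8]=0, deg[9]=1.
Step 6: smallest deg-1 vertex = 9, p_6 = 2. Add edge {2,9}. Now deg[9]=0, deg[2]=1.
Step 7: smallest deg-1 vertex = 2, p_7 = 1. Add edge {1,2}. Now deg[2]=0, deg[1]=1.
Step 8: smallest deg-1 vertex = 1, p_8 = 3. Add edge {1,3}. Now deg[1]=0, deg[3]=1.
Final: two remaining deg-1 vertices are 3, 10. Add edge {3,10}.

Answer: 5 6
2 5
4 7
4 9
8 9
2 9
1 2
1 3
3 10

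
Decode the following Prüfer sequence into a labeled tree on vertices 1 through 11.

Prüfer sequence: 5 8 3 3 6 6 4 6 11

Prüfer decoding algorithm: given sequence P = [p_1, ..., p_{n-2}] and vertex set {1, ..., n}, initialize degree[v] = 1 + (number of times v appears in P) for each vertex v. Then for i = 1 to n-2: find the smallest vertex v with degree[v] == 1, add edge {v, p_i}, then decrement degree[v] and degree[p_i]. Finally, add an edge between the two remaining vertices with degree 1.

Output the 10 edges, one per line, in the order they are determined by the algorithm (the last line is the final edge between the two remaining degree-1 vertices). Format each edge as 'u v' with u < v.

Answer: 1 5
2 8
3 5
3 7
3 6
6 8
4 9
4 6
6 11
10 11

Derivation:
Initial degrees: {1:1, 2:1, 3:3, 4:2, 5:2, 6:4, 7:1, 8:2, 9:1, 10:1, 11:2}
Step 1: smallest deg-1 vertex = 1, p_1 = 5. Add edge {1,5}. Now deg[1]=0, deg[5]=1.
Step 2: smallest deg-1 vertex = 2, p_2 = 8. Add edge {2,8}. Now deg[2]=0, deg[8]=1.
Step 3: smallest deg-1 vertex = 5, p_3 = 3. Add edge {3,5}. Now deg[5]=0, deg[3]=2.
Step 4: smallest deg-1 vertex = 7, p_4 = 3. Add edge {3,7}. Now deg[7]=0, deg[3]=1.
Step 5: smallest deg-1 vertex = 3, p_5 = 6. Add edge {3,6}. Now deg[3]=0, deg[6]=3.
Step 6: smallest deg-1 vertex = 8, p_6 = 6. Add edge {6,8}. Now deg[8]=0, deg[6]=2.
Step 7: smallest deg-1 vertex = 9, p_7 = 4. Add edge {4,9}. Now deg[9]=0, deg[4]=1.
Step 8: smallest deg-1 vertex = 4, p_8 = 6. Add edge {4,6}. Now deg[4]=0, deg[6]=1.
Step 9: smallest deg-1 vertex = 6, p_9 = 11. Add edge {6,11}. Now deg[6]=0, deg[11]=1.
Final: two remaining deg-1 vertices are 10, 11. Add edge {10,11}.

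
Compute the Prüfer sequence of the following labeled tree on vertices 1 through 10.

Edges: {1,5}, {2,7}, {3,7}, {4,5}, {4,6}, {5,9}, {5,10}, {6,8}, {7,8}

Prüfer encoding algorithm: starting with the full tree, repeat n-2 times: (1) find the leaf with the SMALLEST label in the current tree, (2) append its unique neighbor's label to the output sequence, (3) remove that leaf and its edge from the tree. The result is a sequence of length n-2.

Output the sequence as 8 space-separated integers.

Answer: 5 7 7 8 6 4 5 5

Derivation:
Step 1: leaves = {1,2,3,9,10}. Remove smallest leaf 1, emit neighbor 5.
Step 2: leaves = {2,3,9,10}. Remove smallest leaf 2, emit neighbor 7.
Step 3: leaves = {3,9,10}. Remove smallest leaf 3, emit neighbor 7.
Step 4: leaves = {7,9,10}. Remove smallest leaf 7, emit neighbor 8.
Step 5: leaves = {8,9,10}. Remove smallest leaf 8, emit neighbor 6.
Step 6: leaves = {6,9,10}. Remove smallest leaf 6, emit neighbor 4.
Step 7: leaves = {4,9,10}. Remove smallest leaf 4, emit neighbor 5.
Step 8: leaves = {9,10}. Remove smallest leaf 9, emit neighbor 5.
Done: 2 vertices remain (5, 10). Sequence = [5 7 7 8 6 4 5 5]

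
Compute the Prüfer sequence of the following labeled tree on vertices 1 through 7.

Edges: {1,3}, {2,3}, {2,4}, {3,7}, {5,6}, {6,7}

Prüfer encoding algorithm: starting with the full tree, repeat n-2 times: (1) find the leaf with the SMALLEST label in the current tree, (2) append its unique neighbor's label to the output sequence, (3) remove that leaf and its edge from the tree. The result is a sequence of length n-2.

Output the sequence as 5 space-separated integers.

Answer: 3 2 3 7 6

Derivation:
Step 1: leaves = {1,4,5}. Remove smallest leaf 1, emit neighbor 3.
Step 2: leaves = {4,5}. Remove smallest leaf 4, emit neighbor 2.
Step 3: leaves = {2,5}. Remove smallest leaf 2, emit neighbor 3.
Step 4: leaves = {3,5}. Remove smallest leaf 3, emit neighbor 7.
Step 5: leaves = {5,7}. Remove smallest leaf 5, emit neighbor 6.
Done: 2 vertices remain (6, 7). Sequence = [3 2 3 7 6]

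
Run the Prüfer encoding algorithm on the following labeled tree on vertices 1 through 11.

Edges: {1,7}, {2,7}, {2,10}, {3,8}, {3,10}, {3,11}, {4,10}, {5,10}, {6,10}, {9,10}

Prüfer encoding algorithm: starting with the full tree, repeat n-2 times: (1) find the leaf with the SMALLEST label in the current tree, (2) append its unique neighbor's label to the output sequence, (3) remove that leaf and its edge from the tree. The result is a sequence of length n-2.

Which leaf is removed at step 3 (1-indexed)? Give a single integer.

Answer: 5

Derivation:
Step 1: current leaves = {1,4,5,6,8,9,11}. Remove leaf 1 (neighbor: 7).
Step 2: current leaves = {4,5,6,7,8,9,11}. Remove leaf 4 (neighbor: 10).
Step 3: current leaves = {5,6,7,8,9,11}. Remove leaf 5 (neighbor: 10).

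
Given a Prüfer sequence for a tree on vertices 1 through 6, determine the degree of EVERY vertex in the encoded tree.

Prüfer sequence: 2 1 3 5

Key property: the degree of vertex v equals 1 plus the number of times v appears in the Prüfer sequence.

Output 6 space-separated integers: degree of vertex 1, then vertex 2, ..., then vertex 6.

p_1 = 2: count[2] becomes 1
p_2 = 1: count[1] becomes 1
p_3 = 3: count[3] becomes 1
p_4 = 5: count[5] becomes 1
Degrees (1 + count): deg[1]=1+1=2, deg[2]=1+1=2, deg[3]=1+1=2, deg[4]=1+0=1, deg[5]=1+1=2, deg[6]=1+0=1

Answer: 2 2 2 1 2 1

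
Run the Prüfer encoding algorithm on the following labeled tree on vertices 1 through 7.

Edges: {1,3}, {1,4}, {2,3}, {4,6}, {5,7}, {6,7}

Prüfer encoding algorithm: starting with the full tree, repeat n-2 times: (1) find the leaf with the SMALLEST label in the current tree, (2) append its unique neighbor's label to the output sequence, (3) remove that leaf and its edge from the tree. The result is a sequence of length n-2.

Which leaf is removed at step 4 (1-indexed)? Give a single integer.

Step 1: current leaves = {2,5}. Remove leaf 2 (neighbor: 3).
Step 2: current leaves = {3,5}. Remove leaf 3 (neighbor: 1).
Step 3: current leaves = {1,5}. Remove leaf 1 (neighbor: 4).
Step 4: current leaves = {4,5}. Remove leaf 4 (neighbor: 6).

Answer: 4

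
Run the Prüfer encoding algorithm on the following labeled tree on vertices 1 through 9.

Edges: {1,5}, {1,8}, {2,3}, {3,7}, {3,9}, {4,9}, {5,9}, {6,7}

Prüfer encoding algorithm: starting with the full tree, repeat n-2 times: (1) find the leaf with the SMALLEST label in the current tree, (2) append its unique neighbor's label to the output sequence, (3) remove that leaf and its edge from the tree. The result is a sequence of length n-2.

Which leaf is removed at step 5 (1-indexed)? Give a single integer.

Step 1: current leaves = {2,4,6,8}. Remove leaf 2 (neighbor: 3).
Step 2: current leaves = {4,6,8}. Remove leaf 4 (neighbor: 9).
Step 3: current leaves = {6,8}. Remove leaf 6 (neighbor: 7).
Step 4: current leaves = {7,8}. Remove leaf 7 (neighbor: 3).
Step 5: current leaves = {3,8}. Remove leaf 3 (neighbor: 9).

Answer: 3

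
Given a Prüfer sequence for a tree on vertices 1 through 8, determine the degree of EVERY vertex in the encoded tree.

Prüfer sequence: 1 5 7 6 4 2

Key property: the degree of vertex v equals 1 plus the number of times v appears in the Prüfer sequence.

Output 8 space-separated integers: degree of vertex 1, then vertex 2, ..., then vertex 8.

Answer: 2 2 1 2 2 2 2 1

Derivation:
p_1 = 1: count[1] becomes 1
p_2 = 5: count[5] becomes 1
p_3 = 7: count[7] becomes 1
p_4 = 6: count[6] becomes 1
p_5 = 4: count[4] becomes 1
p_6 = 2: count[2] becomes 1
Degrees (1 + count): deg[1]=1+1=2, deg[2]=1+1=2, deg[3]=1+0=1, deg[4]=1+1=2, deg[5]=1+1=2, deg[6]=1+1=2, deg[7]=1+1=2, deg[8]=1+0=1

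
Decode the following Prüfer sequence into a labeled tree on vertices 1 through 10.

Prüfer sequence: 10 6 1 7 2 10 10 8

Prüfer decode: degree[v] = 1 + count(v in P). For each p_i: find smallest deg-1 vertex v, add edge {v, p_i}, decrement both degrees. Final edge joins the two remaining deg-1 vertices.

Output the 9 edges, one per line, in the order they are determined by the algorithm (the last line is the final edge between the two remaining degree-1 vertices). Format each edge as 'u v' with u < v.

Answer: 3 10
4 6
1 5
1 7
2 6
2 10
7 10
8 9
8 10

Derivation:
Initial degrees: {1:2, 2:2, 3:1, 4:1, 5:1, 6:2, 7:2, 8:2, 9:1, 10:4}
Step 1: smallest deg-1 vertex = 3, p_1 = 10. Add edge {3,10}. Now deg[3]=0, deg[10]=3.
Step 2: smallest deg-1 vertex = 4, p_2 = 6. Add edge {4,6}. Now deg[4]=0, deg[6]=1.
Step 3: smallest deg-1 vertex = 5, p_3 = 1. Add edge {1,5}. Now deg[5]=0, deg[1]=1.
Step 4: smallest deg-1 vertex = 1, p_4 = 7. Add edge {1,7}. Now deg[1]=0, deg[7]=1.
Step 5: smallest deg-1 vertex = 6, p_5 = 2. Add edge {2,6}. Now deg[6]=0, deg[2]=1.
Step 6: smallest deg-1 vertex = 2, p_6 = 10. Add edge {2,10}. Now deg[2]=0, deg[10]=2.
Step 7: smallest deg-1 vertex = 7, p_7 = 10. Add edge {7,10}. Now deg[7]=0, deg[10]=1.
Step 8: smallest deg-1 vertex = 9, p_8 = 8. Add edge {8,9}. Now deg[9]=0, deg[8]=1.
Final: two remaining deg-1 vertices are 8, 10. Add edge {8,10}.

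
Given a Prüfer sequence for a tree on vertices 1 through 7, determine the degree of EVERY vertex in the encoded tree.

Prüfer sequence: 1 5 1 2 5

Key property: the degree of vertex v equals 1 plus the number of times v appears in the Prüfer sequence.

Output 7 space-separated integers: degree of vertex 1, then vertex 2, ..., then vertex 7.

p_1 = 1: count[1] becomes 1
p_2 = 5: count[5] becomes 1
p_3 = 1: count[1] becomes 2
p_4 = 2: count[2] becomes 1
p_5 = 5: count[5] becomes 2
Degrees (1 + count): deg[1]=1+2=3, deg[2]=1+1=2, deg[3]=1+0=1, deg[4]=1+0=1, deg[5]=1+2=3, deg[6]=1+0=1, deg[7]=1+0=1

Answer: 3 2 1 1 3 1 1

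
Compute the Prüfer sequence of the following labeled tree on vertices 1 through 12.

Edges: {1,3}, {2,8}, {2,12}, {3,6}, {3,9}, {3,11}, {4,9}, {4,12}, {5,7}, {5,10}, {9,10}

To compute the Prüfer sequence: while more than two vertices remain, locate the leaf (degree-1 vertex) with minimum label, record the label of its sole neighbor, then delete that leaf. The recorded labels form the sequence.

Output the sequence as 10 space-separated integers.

Answer: 3 3 5 10 2 12 9 3 9 4

Derivation:
Step 1: leaves = {1,6,7,8,11}. Remove smallest leaf 1, emit neighbor 3.
Step 2: leaves = {6,7,8,11}. Remove smallest leaf 6, emit neighbor 3.
Step 3: leaves = {7,8,11}. Remove smallest leaf 7, emit neighbor 5.
Step 4: leaves = {5,8,11}. Remove smallest leaf 5, emit neighbor 10.
Step 5: leaves = {8,10,11}. Remove smallest leaf 8, emit neighbor 2.
Step 6: leaves = {2,10,11}. Remove smallest leaf 2, emit neighbor 12.
Step 7: leaves = {10,11,12}. Remove smallest leaf 10, emit neighbor 9.
Step 8: leaves = {11,12}. Remove smallest leaf 11, emit neighbor 3.
Step 9: leaves = {3,12}. Remove smallest leaf 3, emit neighbor 9.
Step 10: leaves = {9,12}. Remove smallest leaf 9, emit neighbor 4.
Done: 2 vertices remain (4, 12). Sequence = [3 3 5 10 2 12 9 3 9 4]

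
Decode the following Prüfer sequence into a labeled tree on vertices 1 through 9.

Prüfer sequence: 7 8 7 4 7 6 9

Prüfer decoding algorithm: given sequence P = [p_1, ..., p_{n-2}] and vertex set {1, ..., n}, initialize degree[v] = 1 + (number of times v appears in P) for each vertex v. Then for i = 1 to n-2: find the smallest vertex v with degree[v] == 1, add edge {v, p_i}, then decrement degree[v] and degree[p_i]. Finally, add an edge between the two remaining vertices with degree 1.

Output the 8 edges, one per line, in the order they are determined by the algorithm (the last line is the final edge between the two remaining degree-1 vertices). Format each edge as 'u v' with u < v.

Answer: 1 7
2 8
3 7
4 5
4 7
6 7
6 9
8 9

Derivation:
Initial degrees: {1:1, 2:1, 3:1, 4:2, 5:1, 6:2, 7:4, 8:2, 9:2}
Step 1: smallest deg-1 vertex = 1, p_1 = 7. Add edge {1,7}. Now deg[1]=0, deg[7]=3.
Step 2: smallest deg-1 vertex = 2, p_2 = 8. Add edge {2,8}. Now deg[2]=0, deg[8]=1.
Step 3: smallest deg-1 vertex = 3, p_3 = 7. Add edge {3,7}. Now deg[3]=0, deg[7]=2.
Step 4: smallest deg-1 vertex = 5, p_4 = 4. Add edge {4,5}. Now deg[5]=0, deg[4]=1.
Step 5: smallest deg-1 vertex = 4, p_5 = 7. Add edge {4,7}. Now deg[4]=0, deg[7]=1.
Step 6: smallest deg-1 vertex = 7, p_6 = 6. Add edge {6,7}. Now deg[7]=0, deg[6]=1.
Step 7: smallest deg-1 vertex = 6, p_7 = 9. Add edge {6,9}. Now deg[6]=0, deg[9]=1.
Final: two remaining deg-1 vertices are 8, 9. Add edge {8,9}.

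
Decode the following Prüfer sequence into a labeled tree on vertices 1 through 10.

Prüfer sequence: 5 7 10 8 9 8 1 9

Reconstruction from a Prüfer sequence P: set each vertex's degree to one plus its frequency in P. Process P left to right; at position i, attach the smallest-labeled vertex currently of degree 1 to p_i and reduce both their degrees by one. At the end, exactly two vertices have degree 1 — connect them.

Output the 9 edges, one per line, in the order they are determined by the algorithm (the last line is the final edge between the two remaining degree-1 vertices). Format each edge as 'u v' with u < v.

Answer: 2 5
3 7
4 10
5 8
6 9
7 8
1 8
1 9
9 10

Derivation:
Initial degrees: {1:2, 2:1, 3:1, 4:1, 5:2, 6:1, 7:2, 8:3, 9:3, 10:2}
Step 1: smallest deg-1 vertex = 2, p_1 = 5. Add edge {2,5}. Now deg[2]=0, deg[5]=1.
Step 2: smallest deg-1 vertex = 3, p_2 = 7. Add edge {3,7}. Now deg[3]=0, deg[7]=1.
Step 3: smallest deg-1 vertex = 4, p_3 = 10. Add edge {4,10}. Now deg[4]=0, deg[10]=1.
Step 4: smallest deg-1 vertex = 5, p_4 = 8. Add edge {5,8}. Now deg[5]=0, deg[8]=2.
Step 5: smallest deg-1 vertex = 6, p_5 = 9. Add edge {6,9}. Now deg[6]=0, deg[9]=2.
Step 6: smallest deg-1 vertex = 7, p_6 = 8. Add edge {7,8}. Now deg[7]=0, deg[8]=1.
Step 7: smallest deg-1 vertex = 8, p_7 = 1. Add edge {1,8}. Now deg[8]=0, deg[1]=1.
Step 8: smallest deg-1 vertex = 1, p_8 = 9. Add edge {1,9}. Now deg[1]=0, deg[9]=1.
Final: two remaining deg-1 vertices are 9, 10. Add edge {9,10}.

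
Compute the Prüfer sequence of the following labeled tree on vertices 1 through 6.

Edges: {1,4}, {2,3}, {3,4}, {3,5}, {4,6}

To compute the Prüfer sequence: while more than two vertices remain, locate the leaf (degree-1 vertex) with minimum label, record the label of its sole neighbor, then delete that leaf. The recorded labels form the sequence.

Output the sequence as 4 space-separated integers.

Step 1: leaves = {1,2,5,6}. Remove smallest leaf 1, emit neighbor 4.
Step 2: leaves = {2,5,6}. Remove smallest leaf 2, emit neighbor 3.
Step 3: leaves = {5,6}. Remove smallest leaf 5, emit neighbor 3.
Step 4: leaves = {3,6}. Remove smallest leaf 3, emit neighbor 4.
Done: 2 vertices remain (4, 6). Sequence = [4 3 3 4]

Answer: 4 3 3 4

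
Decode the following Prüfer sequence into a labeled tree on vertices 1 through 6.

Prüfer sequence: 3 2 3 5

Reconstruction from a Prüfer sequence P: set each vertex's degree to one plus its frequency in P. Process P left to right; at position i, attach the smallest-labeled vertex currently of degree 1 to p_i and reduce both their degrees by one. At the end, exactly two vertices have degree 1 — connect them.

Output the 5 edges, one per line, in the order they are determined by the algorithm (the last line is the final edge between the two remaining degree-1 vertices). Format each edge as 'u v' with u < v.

Answer: 1 3
2 4
2 3
3 5
5 6

Derivation:
Initial degrees: {1:1, 2:2, 3:3, 4:1, 5:2, 6:1}
Step 1: smallest deg-1 vertex = 1, p_1 = 3. Add edge {1,3}. Now deg[1]=0, deg[3]=2.
Step 2: smallest deg-1 vertex = 4, p_2 = 2. Add edge {2,4}. Now deg[4]=0, deg[2]=1.
Step 3: smallest deg-1 vertex = 2, p_3 = 3. Add edge {2,3}. Now deg[2]=0, deg[3]=1.
Step 4: smallest deg-1 vertex = 3, p_4 = 5. Add edge {3,5}. Now deg[3]=0, deg[5]=1.
Final: two remaining deg-1 vertices are 5, 6. Add edge {5,6}.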